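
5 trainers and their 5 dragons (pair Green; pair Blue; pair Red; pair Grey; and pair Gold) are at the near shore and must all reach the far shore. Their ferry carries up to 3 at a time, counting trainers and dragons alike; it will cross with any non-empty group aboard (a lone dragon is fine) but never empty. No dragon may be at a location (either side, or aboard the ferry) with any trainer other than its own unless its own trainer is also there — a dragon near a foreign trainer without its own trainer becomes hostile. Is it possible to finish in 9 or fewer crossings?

No

Counting alone: each trip to the far shore takes at most 3 across and each return brings at least 1 back, so after t trips out (and t−1 returns) at most 3t − (t−1) of the 10 are across; that first reaches 10 at t = 5, so at least 9 crossings are needed.
The safety rule pushes this higher. Following every safe sequence of crossings, the most of the 10 that can be at the far shore as the ferry arrives there on crossing 9 is 9 — never all 10.
So the move cannot be finished within 9 crossings. (The shortest complete plan takes 11:)
1. dragon Green and trainer Green cross → the far shore.
2. trainer Green crosses ← the near shore.
3. dragon Blue, dragon Grey, and dragon Red cross → the far shore.
4. dragon Green crosses ← the near shore.
5. trainer Blue, trainer Grey, and trainer Red cross → the far shore.
6. dragon Blue and trainer Blue cross ← the near shore.
7. trainer Blue, trainer Gold, and trainer Green cross → the far shore.
8. dragon Red crosses ← the near shore.
9. dragon Blue and dragon Green cross → the far shore.
10. dragon Green crosses ← the near shore.
11. dragon Gold, dragon Green, and dragon Red cross → the far shore.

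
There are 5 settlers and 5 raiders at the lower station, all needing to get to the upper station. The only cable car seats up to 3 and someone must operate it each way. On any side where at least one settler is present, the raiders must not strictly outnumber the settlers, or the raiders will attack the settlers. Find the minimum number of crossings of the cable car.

Counting alone: each trip to the upper station takes at most 3 across and each return brings at least 1 back, so after t trips out (and t−1 returns) at most 3t − (t−1) of the 10 are across; that first reaches 10 at t = 5, so at least 9 crossings are needed.
The safety rule pushes this higher. Following every safe sequence of crossings, the most of the 10 that can be at the upper station as the cable car arrives there on crossing 9 is 9 — never all 10.
So no plan with fewer than 11 crossings exists, and this one achieves 11:
1. 2 raiders → the upper station.  (the lower station: 5S 3R; the upper station: 0S 2R)
2. 1 raider ← the lower station.  (the lower station: 5S 4R; the upper station: 0S 1R)
3. 3 raiders → the upper station.  (the lower station: 5S 1R; the upper station: 0S 4R)
4. 1 raider ← the lower station.  (the lower station: 5S 2R; the upper station: 0S 3R)
5. 3 settlers → the upper station.  (the lower station: 2S 2R; the upper station: 3S 3R)
6. 1 settler and 1 raider ← the lower station.  (the lower station: 3S 3R; the upper station: 2S 2R)
7. 3 settlers → the upper station.  (the lower station: 0S 3R; the upper station: 5S 2R)
8. 1 raider ← the lower station.  (the lower station: 0S 4R; the upper station: 5S 1R)
9. 2 raiders → the upper station.  (the lower station: 0S 2R; the upper station: 5S 3R)
10. 1 raider ← the lower station.  (the lower station: 0S 3R; the upper station: 5S 2R)
11. 3 raiders → the upper station.  (the lower station: 0S 0R; the upper station: 5S 5R)

11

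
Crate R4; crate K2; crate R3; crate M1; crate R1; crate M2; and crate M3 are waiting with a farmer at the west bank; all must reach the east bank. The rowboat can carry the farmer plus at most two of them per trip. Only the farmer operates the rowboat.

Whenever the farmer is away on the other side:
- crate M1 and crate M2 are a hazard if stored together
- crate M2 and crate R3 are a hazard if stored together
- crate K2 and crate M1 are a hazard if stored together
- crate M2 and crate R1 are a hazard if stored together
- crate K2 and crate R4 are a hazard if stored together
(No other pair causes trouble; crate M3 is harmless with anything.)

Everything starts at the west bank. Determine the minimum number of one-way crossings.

Counting alone: the farmer can take at most 2 across per trip to the east bank, so moving all 7 needs at least 4 loaded trips out, with a return between consecutive ones — at least 7 crossings.
The safety rule pushes this higher. Following every safe sequence of crossings, the most of the 7 that can be at the east bank as the rowboat arrives there on crossing 7 is 6 — never all 7.
So no plan with fewer than 9 crossings exists, and this one achieves 9:
1. Farmer goes to the east bank with crate K2 and crate M2.
2. Farmer goes back to the west bank alone.
3. Farmer goes to the east bank with crate R4.
4. Farmer goes back to the west bank with crate K2.
5. Farmer goes to the east bank with crate M1 and crate R3.
6. Farmer goes back to the west bank with crate M2.
7. Farmer goes to the east bank with crate M3 and crate R1.
8. Farmer goes back to the west bank alone.
9. Farmer goes to the east bank with crate K2 and crate M2.

9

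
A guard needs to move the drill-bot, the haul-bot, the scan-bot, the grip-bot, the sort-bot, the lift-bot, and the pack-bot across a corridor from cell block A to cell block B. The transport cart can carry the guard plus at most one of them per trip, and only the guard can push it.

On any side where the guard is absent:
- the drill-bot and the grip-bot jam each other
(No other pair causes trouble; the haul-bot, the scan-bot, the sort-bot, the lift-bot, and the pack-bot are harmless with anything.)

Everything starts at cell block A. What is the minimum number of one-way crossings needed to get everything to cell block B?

Counting alone: the guard can take at most 1 across per trip to cell block B, so moving all 7 needs at least 7 loaded trips out, with a return between consecutive ones — at least 13 crossings.
The plan below uses exactly 13 crossings, so it is optimal:
1. Guard goes to cell block B with the drill-bot.
2. Guard goes back to cell block A alone.
3. Guard goes to cell block B with the haul-bot.
4. Guard goes back to cell block A alone.
5. Guard goes to cell block B with the scan-bot.
6. Guard goes back to cell block A alone.
7. Guard goes to cell block B with the sort-bot.
8. Guard goes back to cell block A alone.
9. Guard goes to cell block B with the lift-bot.
10. Guard goes back to cell block A alone.
11. Guard goes to cell block B with the pack-bot.
12. Guard goes back to cell block A alone.
13. Guard goes to cell block B with the grip-bot.

13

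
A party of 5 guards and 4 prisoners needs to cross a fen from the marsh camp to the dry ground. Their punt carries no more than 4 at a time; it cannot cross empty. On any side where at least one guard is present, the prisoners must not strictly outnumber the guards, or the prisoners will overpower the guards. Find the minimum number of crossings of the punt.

5

Counting alone: each trip to the dry ground takes at most 4 across and each return brings at least 1 back, so after t trips out (and t−1 returns) at most 4t − (t−1) of the 9 are across; that first reaches 9 at t = 3, so at least 5 crossings are needed.
The plan below uses exactly 5 crossings, so it is optimal:
1. 3 prisoners → the dry ground.  (the marsh camp: 5G 1P; the dry ground: 0G 3P)
2. 1 prisoner ← the marsh camp.  (the marsh camp: 5G 2P; the dry ground: 0G 2P)
3. 3 guards and 1 prisoner → the dry ground.  (the marsh camp: 2G 1P; the dry ground: 3G 3P)
4. 1 prisoner ← the marsh camp.  (the marsh camp: 2G 2P; the dry ground: 3G 2P)
5. 2 guards and 2 prisoners → the dry ground.  (the marsh camp: 0G 0P; the dry ground: 5G 4P)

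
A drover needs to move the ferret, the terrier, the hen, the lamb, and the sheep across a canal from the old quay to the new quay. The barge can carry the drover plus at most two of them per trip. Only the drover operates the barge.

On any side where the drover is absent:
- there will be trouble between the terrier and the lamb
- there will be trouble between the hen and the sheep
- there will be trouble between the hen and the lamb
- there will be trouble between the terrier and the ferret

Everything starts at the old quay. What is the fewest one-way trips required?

7

Counting alone: the drover can take at most 2 across per trip to the new quay, so moving all 5 needs at least 3 loaded trips out, with a return between consecutive ones — at least 5 crossings.
The safety rule pushes this higher. Following every safe sequence of crossings, the most of the 5 that can be at the new quay as the barge arrives there on crossing 5 is 4 — never all 5.
So no plan with fewer than 7 crossings exists, and this one achieves 7:
1. Drover goes to the new quay with the hen and the terrier.  [the old quay: the ferret, the lamb, the sheep | the new quay: the hen, the terrier]
2. Drover goes back to the old quay alone.  [the old quay: the ferret, the lamb, the sheep | the new quay: the hen, the terrier]
3. Drover goes to the new quay with the ferret.  [the old quay: the lamb, the sheep | the new quay: the ferret, the hen, the terrier]
4. Drover goes back to the old quay with the terrier.  [the old quay: the lamb, the sheep, the terrier | the new quay: the ferret, the hen]
5. Drover goes to the new quay with the lamb and the sheep.  [the old quay: the terrier | the new quay: the ferret, the hen, the lamb, the sheep]
6. Drover goes back to the old quay with the hen.  [the old quay: the hen, the terrier | the new quay: the ferret, the lamb, the sheep]
7. Drover goes to the new quay with the hen and the terrier.  [the old quay: — | the new quay: the ferret, the hen, the lamb, the sheep, the terrier]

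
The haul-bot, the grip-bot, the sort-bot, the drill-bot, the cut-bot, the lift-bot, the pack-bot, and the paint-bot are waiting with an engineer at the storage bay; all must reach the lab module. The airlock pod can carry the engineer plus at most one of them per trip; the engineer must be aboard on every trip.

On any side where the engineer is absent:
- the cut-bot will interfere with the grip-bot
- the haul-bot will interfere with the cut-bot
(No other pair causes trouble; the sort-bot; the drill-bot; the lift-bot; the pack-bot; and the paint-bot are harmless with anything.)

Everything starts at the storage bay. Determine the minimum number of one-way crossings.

17

Counting alone: the engineer can take at most 1 across per trip to the lab module, so moving all 8 needs at least 8 loaded trips out, with a return between consecutive ones — at least 15 crossings.
The safety rule pushes this higher. Following every safe sequence of crossings, the most of the 8 that can be at the lab module as the airlock pod arrives there on crossing 15 is 7 — never all 8.
So no plan with fewer than 17 crossings exists, and this one achieves 17:
1. Engineer goes to the lab module with the cut-bot.  [the storage bay: the drill-bot, the grip-bot, the haul-bot, the lift-bot, the pack-bot, the paint-bot, the sort-bot | the lab module: the cut-bot]
2. Engineer goes back to the storage bay alone.  [the storage bay: the drill-bot, the grip-bot, the haul-bot, the lift-bot, the pack-bot, the paint-bot, the sort-bot | the lab module: the cut-bot]
3. Engineer goes to the lab module with the haul-bot.  [the storage bay: the drill-bot, the grip-bot, the lift-bot, the pack-bot, the paint-bot, the sort-bot | the lab module: the cut-bot, the haul-bot]
4. Engineer goes back to the storage bay with the cut-bot.  [the storage bay: the cut-bot, the drill-bot, the grip-bot, the lift-bot, the pack-bot, the paint-bot, the sort-bot | the lab module: the haul-bot]
5. Engineer goes to the lab module with the grip-bot.  [the storage bay: the cut-bot, the drill-bot, the lift-bot, the pack-bot, the paint-bot, the sort-bot | the lab module: the grip-bot, the haul-bot]
6. Engineer goes back to the storage bay alone.  [the storage bay: the cut-bot, the drill-bot, the lift-bot, the pack-bot, the paint-bot, the sort-bot | the lab module: the grip-bot, the haul-bot]
7. Engineer goes to the lab module with the sort-bot.  [the storage bay: the cut-bot, the drill-bot, the lift-bot, the pack-bot, the paint-bot | the lab module: the grip-bot, the haul-bot, the sort-bot]
8. Engineer goes back to the storage bay alone.  [the storage bay: the cut-bot, the drill-bot, the lift-bot, the pack-bot, the paint-bot | the lab module: the grip-bot, the haul-bot, the sort-bot]
9. Engineer goes to the lab module with the drill-bot.  [the storage bay: the cut-bot, the lift-bot, the pack-bot, the paint-bot | the lab module: the drill-bot, the grip-bot, the haul-bot, the sort-bot]
10. Engineer goes back to the storage bay alone.  [the storage bay: the cut-bot, the lift-bot, the pack-bot, the paint-bot | the lab module: the drill-bot, the grip-bot, the haul-bot, the sort-bot]
11. Engineer goes to the lab module with the lift-bot.  [the storage bay: the cut-bot, the pack-bot, the paint-bot | the lab module: the drill-bot, the grip-bot, the haul-bot, the lift-bot, the sort-bot]
12. Engineer goes back to the storage bay alone.  [the storage bay: the cut-bot, the pack-bot, the paint-bot | the lab module: the drill-bot, the grip-bot, the haul-bot, the lift-bot, the sort-bot]
13. Engineer goes to the lab module with the pack-bot.  [the storage bay: the cut-bot, the paint-bot | the lab module: the drill-bot, the grip-bot, the haul-bot, the lift-bot, the pack-bot, the sort-bot]
14. Engineer goes back to the storage bay alone.  [the storage bay: the cut-bot, the paint-bot | the lab module: the drill-bot, the grip-bot, the haul-bot, the lift-bot, the pack-bot, the sort-bot]
15. Engineer goes to the lab module with the paint-bot.  [the storage bay: the cut-bot | the lab module: the drill-bot, the grip-bot, the haul-bot, the lift-bot, the pack-bot, the paint-bot, the sort-bot]
16. Engineer goes back to the storage bay alone.  [the storage bay: the cut-bot | the lab module: the drill-bot, the grip-bot, the haul-bot, the lift-bot, the pack-bot, the paint-bot, the sort-bot]
17. Engineer goes to the lab module with the cut-bot.  [the storage bay: — | the lab module: the cut-bot, the drill-bot, the grip-bot, the haul-bot, the lift-bot, the pack-bot, the paint-bot, the sort-bot]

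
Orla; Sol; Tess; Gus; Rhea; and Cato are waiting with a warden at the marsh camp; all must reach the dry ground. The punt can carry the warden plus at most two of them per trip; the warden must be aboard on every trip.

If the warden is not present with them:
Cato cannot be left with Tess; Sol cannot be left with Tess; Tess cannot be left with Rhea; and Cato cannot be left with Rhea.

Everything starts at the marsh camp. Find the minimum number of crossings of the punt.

9

Counting alone: the warden can take at most 2 across per trip to the dry ground, so moving all 6 needs at least 3 loaded trips out, with a return between consecutive ones — at least 5 crossings.
The safety rule pushes this higher. Following every safe sequence of crossings, the most of the 6 that can be at the dry ground as the punt arrives there on crossings 5, 7 is 4, 5 respectively — never all 6.
So no plan with fewer than 9 crossings exists, and this one achieves 9:
1. Warden goes to the dry ground with Rhea and Tess.
2. Warden goes back to the marsh camp with Tess.
3. Warden goes to the dry ground with Orla and Tess.
4. Warden goes back to the marsh camp with Tess.
5. Warden goes to the dry ground with Sol and Tess.
6. Warden goes back to the marsh camp with Tess.
7. Warden goes to the dry ground with Gus and Tess.
8. Warden goes back to the marsh camp with Tess.
9. Warden goes to the dry ground with Cato and Tess.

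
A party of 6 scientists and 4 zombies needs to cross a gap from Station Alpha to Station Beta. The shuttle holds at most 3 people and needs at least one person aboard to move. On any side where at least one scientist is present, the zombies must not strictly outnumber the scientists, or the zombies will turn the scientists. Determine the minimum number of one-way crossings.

Counting alone: each trip to Station Beta takes at most 3 across and each return brings at least 1 back, so after t trips out (and t−1 returns) at most 3t − (t−1) of the 10 are across; that first reaches 10 at t = 5, so at least 9 crossings are needed.
The plan below uses exactly 9 crossings, so it is optimal:
1. 2 zombies → Station Beta.  (Station Alpha: 6S 2Z; Station Beta: 0S 2Z)
2. 1 zombie ← Station Alpha.  (Station Alpha: 6S 3Z; Station Beta: 0S 1Z)
3. 3 zombies → Station Beta.  (Station Alpha: 6S 0Z; Station Beta: 0S 4Z)
4. 1 zombie ← Station Alpha.  (Station Alpha: 6S 1Z; Station Beta: 0S 3Z)
5. 3 scientists → Station Beta.  (Station Alpha: 3S 1Z; Station Beta: 3S 3Z)
6. 1 zombie ← Station Alpha.  (Station Alpha: 3S 2Z; Station Beta: 3S 2Z)
7. 1 scientist and 2 zombies → Station Beta.  (Station Alpha: 2S 0Z; Station Beta: 4S 4Z)
8. 1 zombie ← Station Alpha.  (Station Alpha: 2S 1Z; Station Beta: 4S 3Z)
9. 2 scientists and 1 zombie → Station Beta.  (Station Alpha: 0S 0Z; Station Beta: 6S 4Z)

9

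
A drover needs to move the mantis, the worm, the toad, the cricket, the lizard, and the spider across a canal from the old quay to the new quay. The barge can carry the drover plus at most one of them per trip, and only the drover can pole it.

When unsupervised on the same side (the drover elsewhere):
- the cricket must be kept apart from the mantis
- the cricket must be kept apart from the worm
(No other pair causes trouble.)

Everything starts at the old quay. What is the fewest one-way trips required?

13

Counting alone: the drover can take at most 1 across per trip to the new quay, so moving all 6 needs at least 6 loaded trips out, with a return between consecutive ones — at least 11 crossings.
The safety rule pushes this higher. Following every safe sequence of crossings, the most of the 6 that can be at the new quay as the barge arrives there on crossing 11 is 5 — never all 6.
So no plan with fewer than 13 crossings exists, and this one achieves 13:
1. Drover goes to the new quay with the cricket.
2. Drover goes back to the old quay alone.
3. Drover goes to the new quay with the mantis.
4. Drover goes back to the old quay with the cricket.
5. Drover goes to the new quay with the worm.
6. Drover goes back to the old quay alone.
7. Drover goes to the new quay with the toad.
8. Drover goes back to the old quay alone.
9. Drover goes to the new quay with the lizard.
10. Drover goes back to the old quay alone.
11. Drover goes to the new quay with the spider.
12. Drover goes back to the old quay alone.
13. Drover goes to the new quay with the cricket.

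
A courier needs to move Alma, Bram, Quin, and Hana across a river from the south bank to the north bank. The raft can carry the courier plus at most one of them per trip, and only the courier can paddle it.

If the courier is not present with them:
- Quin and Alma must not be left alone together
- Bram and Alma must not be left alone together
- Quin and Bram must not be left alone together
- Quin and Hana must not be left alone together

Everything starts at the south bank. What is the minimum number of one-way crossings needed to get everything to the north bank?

impossible

Whatever the first load, the items left behind include a forbidden pair without the courier. No opening move is safe, so no plan exists.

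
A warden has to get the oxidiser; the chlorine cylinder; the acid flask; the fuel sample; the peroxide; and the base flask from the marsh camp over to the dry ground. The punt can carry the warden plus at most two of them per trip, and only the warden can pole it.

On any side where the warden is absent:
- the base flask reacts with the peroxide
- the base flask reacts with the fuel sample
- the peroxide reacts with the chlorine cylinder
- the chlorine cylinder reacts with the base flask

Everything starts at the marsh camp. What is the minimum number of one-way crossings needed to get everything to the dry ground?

9

Counting alone: the warden can take at most 2 across per trip to the dry ground, so moving all 6 needs at least 3 loaded trips out, with a return between consecutive ones — at least 5 crossings.
The safety rule pushes this higher. Following every safe sequence of crossings, the most of the 6 that can be at the dry ground as the punt arrives there on crossings 5, 7 is 4, 5 respectively — never all 6.
So no plan with fewer than 9 crossings exists, and this one achieves 9:
1. Warden goes to the dry ground with the base flask and the chlorine cylinder.  [the marsh camp: the acid flask, the fuel sample, the oxidiser, the peroxide | the dry ground: the base flask, the chlorine cylinder]
2. Warden goes back to the marsh camp with the chlorine cylinder.  [the marsh camp: the acid flask, the chlorine cylinder, the fuel sample, the oxidiser, the peroxide | the dry ground: the base flask]
3. Warden goes to the dry ground with the chlorine cylinder and the oxidiser.  [the marsh camp: the acid flask, the fuel sample, the peroxide | the dry ground: the base flask, the chlorine cylinder, the oxidiser]
4. Warden goes back to the marsh camp with the chlorine cylinder.  [the marsh camp: the acid flask, the chlorine cylinder, the fuel sample, the peroxide | the dry ground: the base flask, the oxidiser]
5. Warden goes to the dry ground with the acid flask and the chlorine cylinder.  [the marsh camp: the fuel sample, the peroxide | the dry ground: the acid flask, the base flask, the chlorine cylinder, the oxidiser]
6. Warden goes back to the marsh camp with the chlorine cylinder.  [the marsh camp: the chlorine cylinder, the fuel sample, the peroxide | the dry ground: the acid flask, the base flask, the oxidiser]
7. Warden goes to the dry ground with the chlorine cylinder and the fuel sample.  [the marsh camp: the peroxide | the dry ground: the acid flask, the base flask, the chlorine cylinder, the fuel sample, the oxidiser]
8. Warden goes back to the marsh camp with the base flask.  [the marsh camp: the base flask, the peroxide | the dry ground: the acid flask, the chlorine cylinder, the fuel sample, the oxidiser]
9. Warden goes to the dry ground with the base flask and the peroxide.  [the marsh camp: — | the dry ground: the acid flask, the base flask, the chlorine cylinder, the fuel sample, the oxidiser, the peroxide]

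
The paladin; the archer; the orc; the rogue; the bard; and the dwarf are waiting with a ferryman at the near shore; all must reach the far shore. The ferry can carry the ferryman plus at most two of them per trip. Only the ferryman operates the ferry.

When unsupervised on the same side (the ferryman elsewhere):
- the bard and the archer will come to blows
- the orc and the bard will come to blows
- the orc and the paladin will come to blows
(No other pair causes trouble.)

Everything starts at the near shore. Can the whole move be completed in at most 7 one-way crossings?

Yes — this plan uses 5 crossings (≤ 7):
1. Ferryman goes to the far shore with the bard and the paladin.  [the near shore: the archer, the dwarf, the orc, the rogue | the far shore: the bard, the paladin]
2. Ferryman goes back to the near shore alone.  [the near shore: the archer, the dwarf, the orc, the rogue | the far shore: the bard, the paladin]
3. Ferryman goes to the far shore with the dwarf and the rogue.  [the near shore: the archer, the orc | the far shore: the bard, the dwarf, the paladin, the rogue]
4. Ferryman goes back to the near shore alone.  [the near shore: the archer, the orc | the far shore: the bard, the dwarf, the paladin, the rogue]
5. Ferryman goes to the far shore with the archer and the orc.  [the near shore: — | the far shore: the archer, the bard, the dwarf, the orc, the paladin, the rogue]

Yes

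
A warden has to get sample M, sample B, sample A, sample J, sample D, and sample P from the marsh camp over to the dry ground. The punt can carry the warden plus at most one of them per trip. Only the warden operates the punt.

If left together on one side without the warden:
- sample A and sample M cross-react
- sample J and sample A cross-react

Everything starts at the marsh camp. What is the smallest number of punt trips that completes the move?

13

Counting alone: the warden can take at most 1 across per trip to the dry ground, so moving all 6 needs at least 6 loaded trips out, with a return between consecutive ones — at least 11 crossings.
The safety rule pushes this higher. Following every safe sequence of crossings, the most of the 6 that can be at the dry ground as the punt arrives there on crossing 11 is 5 — never all 6.
So no plan with fewer than 13 crossings exists, and this one achieves 13:
1. Warden goes to the dry ground with sample A.
2. Warden goes back to the marsh camp alone.
3. Warden goes to the dry ground with sample M.
4. Warden goes back to the marsh camp with sample A.
5. Warden goes to the dry ground with sample J.
6. Warden goes back to the marsh camp alone.
7. Warden goes to the dry ground with sample B.
8. Warden goes back to the marsh camp alone.
9. Warden goes to the dry ground with sample D.
10. Warden goes back to the marsh camp alone.
11. Warden goes to the dry ground with sample P.
12. Warden goes back to the marsh camp alone.
13. Warden goes to the dry ground with sample A.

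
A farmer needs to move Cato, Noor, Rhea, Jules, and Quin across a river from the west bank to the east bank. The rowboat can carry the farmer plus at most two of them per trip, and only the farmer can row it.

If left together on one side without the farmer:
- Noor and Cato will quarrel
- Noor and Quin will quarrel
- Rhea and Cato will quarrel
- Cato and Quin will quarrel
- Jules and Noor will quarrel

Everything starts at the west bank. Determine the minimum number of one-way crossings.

7

Counting alone: the farmer can take at most 2 across per trip to the east bank, so moving all 5 needs at least 3 loaded trips out, with a return between consecutive ones — at least 5 crossings.
The safety rule pushes this higher. Following every safe sequence of crossings, the most of the 5 that can be at the east bank as the rowboat arrives there on crossing 5 is 4 — never all 5.
So no plan with fewer than 7 crossings exists, and this one achieves 7:
1. Farmer goes to the east bank with Cato and Noor.  [the west bank: Jules, Quin, Rhea | the east bank: Cato, Noor]
2. Farmer goes back to the west bank with Cato.  [the west bank: Cato, Jules, Quin, Rhea | the east bank: Noor]
3. Farmer goes to the east bank with Cato and Rhea.  [the west bank: Jules, Quin | the east bank: Cato, Noor, Rhea]
4. Farmer goes back to the west bank with Cato.  [the west bank: Cato, Jules, Quin | the east bank: Noor, Rhea]
5. Farmer goes to the east bank with Jules and Quin.  [the west bank: Cato | the east bank: Jules, Noor, Quin, Rhea]
6. Farmer goes back to the west bank with Noor.  [the west bank: Cato, Noor | the east bank: Jules, Quin, Rhea]
7. Farmer goes to the east bank with Cato and Noor.  [the west bank: — | the east bank: Cato, Jules, Noor, Quin, Rhea]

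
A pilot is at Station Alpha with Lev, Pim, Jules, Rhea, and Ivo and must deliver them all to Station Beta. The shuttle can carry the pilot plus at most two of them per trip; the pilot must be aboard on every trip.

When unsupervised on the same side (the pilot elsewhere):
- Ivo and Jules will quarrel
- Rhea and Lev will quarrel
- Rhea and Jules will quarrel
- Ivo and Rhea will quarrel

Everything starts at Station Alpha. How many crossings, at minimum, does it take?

7

Counting alone: the pilot can take at most 2 across per trip to Station Beta, so moving all 5 needs at least 3 loaded trips out, with a return between consecutive ones — at least 5 crossings.
The safety rule pushes this higher. Following every safe sequence of crossings, the most of the 5 that can be at Station Beta as the shuttle arrives there on crossing 5 is 4 — never all 5.
So no plan with fewer than 7 crossings exists, and this one achieves 7:
1. Pilot goes to Station Beta with Jules and Rhea.  [Station Alpha: Ivo, Lev, Pim | Station Beta: Jules, Rhea]
2. Pilot goes back to Station Alpha with Jules.  [Station Alpha: Ivo, Jules, Lev, Pim | Station Beta: Rhea]
3. Pilot goes to Station Beta with Jules and Lev.  [Station Alpha: Ivo, Pim | Station Beta: Jules, Lev, Rhea]
4. Pilot goes back to Station Alpha with Rhea.  [Station Alpha: Ivo, Pim, Rhea | Station Beta: Jules, Lev]
5. Pilot goes to Station Beta with Pim and Rhea.  [Station Alpha: Ivo | Station Beta: Jules, Lev, Pim, Rhea]
6. Pilot goes back to Station Alpha with Rhea.  [Station Alpha: Ivo, Rhea | Station Beta: Jules, Lev, Pim]
7. Pilot goes to Station Beta with Ivo and Rhea.  [Station Alpha: — | Station Beta: Ivo, Jules, Lev, Pim, Rhea]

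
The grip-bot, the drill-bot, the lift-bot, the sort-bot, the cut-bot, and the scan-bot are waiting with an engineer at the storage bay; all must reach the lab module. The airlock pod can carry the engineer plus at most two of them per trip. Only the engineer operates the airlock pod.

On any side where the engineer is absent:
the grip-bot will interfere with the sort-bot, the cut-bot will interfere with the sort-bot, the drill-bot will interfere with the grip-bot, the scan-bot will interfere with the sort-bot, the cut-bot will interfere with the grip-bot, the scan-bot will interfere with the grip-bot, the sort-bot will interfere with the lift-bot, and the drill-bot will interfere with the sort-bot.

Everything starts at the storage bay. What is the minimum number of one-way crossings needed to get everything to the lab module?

Following every safe sequence of crossings from the start, the most of the 6 that can be at the lab module as the airlock pod arrives there on crossings 1, 3, 5 is 2, 3, 4 respectively; the best ever achieved is 4 of 6.
From crossing 7 on, no configuration arises that was not already reachable earlier: only 19 distinct safe configurations (who is on which side, and where the airlock pod is) can ever be reached, none of them has everyone across, and every continuation just revisits them. So no valid plan exists.

impossible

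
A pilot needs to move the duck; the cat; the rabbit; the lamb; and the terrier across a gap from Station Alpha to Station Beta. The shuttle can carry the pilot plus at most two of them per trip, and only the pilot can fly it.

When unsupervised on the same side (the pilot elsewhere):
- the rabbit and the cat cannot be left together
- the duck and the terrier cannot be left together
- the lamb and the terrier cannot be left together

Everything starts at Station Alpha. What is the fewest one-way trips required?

5

Counting alone: the pilot can take at most 2 across per trip to Station Beta, so moving all 5 needs at least 3 loaded trips out, with a return between consecutive ones — at least 5 crossings.
The plan below uses exactly 5 crossings, so it is optimal:
1. Pilot goes to Station Beta with the cat and the terrier.  [Station Alpha: the duck, the lamb, the rabbit | Station Beta: the cat, the terrier]
2. Pilot goes back to Station Alpha alone.  [Station Alpha: the duck, the lamb, the rabbit | Station Beta: the cat, the terrier]
3. Pilot goes to Station Beta with the duck and the lamb.  [Station Alpha: the rabbit | Station Beta: the cat, the duck, the lamb, the terrier]
4. Pilot goes back to Station Alpha with the terrier.  [Station Alpha: the rabbit, the terrier | Station Beta: the cat, the duck, the lamb]
5. Pilot goes to Station Beta with the rabbit and the terrier.  [Station Alpha: — | Station Beta: the cat, the duck, the lamb, the rabbit, the terrier]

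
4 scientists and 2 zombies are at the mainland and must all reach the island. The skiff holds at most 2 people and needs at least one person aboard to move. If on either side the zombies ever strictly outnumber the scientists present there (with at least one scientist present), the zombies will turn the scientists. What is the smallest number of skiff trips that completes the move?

Counting alone: each trip to the island takes at most 2 across and each return brings at least 1 back, so after t trips out (and t−1 returns) at most 2t − (t−1) of the 6 are across; that first reaches 6 at t = 5, so at least 9 crossings are needed.
The plan below uses exactly 9 crossings, so it is optimal:
1. 2 zombies → the island.  (the mainland: 4S 0Z; the island: 0S 2Z)
2. 1 zombie ← the mainland.  (the mainland: 4S 1Z; the island: 0S 1Z)
3. 2 scientists → the island.  (the mainland: 2S 1Z; the island: 2S 1Z)
4. 1 zombie ← the mainland.  (the mainland: 2S 2Z; the island: 2S 0Z)
5. 2 zombies → the island.  (the mainland: 2S 0Z; the island: 2S 2Z)
6. 1 zombie ← the mainland.  (the mainland: 2S 1Z; the island: 2S 1Z)
7. 1 scientist and 1 zombie → the island.  (the mainland: 1S 0Z; the island: 3S 2Z)
8. 1 zombie ← the mainland.  (the mainland: 1S 1Z; the island: 3S 1Z)
9. 1 scientist and 1 zombie → the island.  (the mainland: 0S 0Z; the island: 4S 2Z)

9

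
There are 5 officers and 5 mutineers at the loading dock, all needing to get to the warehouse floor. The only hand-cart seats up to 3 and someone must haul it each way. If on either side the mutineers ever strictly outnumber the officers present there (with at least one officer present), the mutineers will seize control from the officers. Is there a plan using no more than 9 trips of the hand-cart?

Counting alone: each trip to the warehouse floor takes at most 3 across and each return brings at least 1 back, so after t trips out (and t−1 returns) at most 3t − (t−1) of the 10 are across; that first reaches 10 at t = 5, so at least 9 crossings are needed.
The safety rule pushes this higher. Following every safe sequence of crossings, the most of the 10 that can be at the warehouse floor as the hand-cart arrives there on crossing 9 is 9 — never all 10.
So the move cannot be finished within 9 crossings. (The shortest complete plan takes 11:)
1. 2 mutineers → the warehouse floor.  (the loading dock: 5O 3M; the warehouse floor: 0O 2M)
2. 1 mutineer ← the loading dock.  (the loading dock: 5O 4M; the warehouse floor: 0O 1M)
3. 3 mutineers → the warehouse floor.  (the loading dock: 5O 1M; the warehouse floor: 0O 4M)
4. 1 mutineer ← the loading dock.  (the loading dock: 5O 2M; the warehouse floor: 0O 3M)
5. 3 officers → the warehouse floor.  (the loading dock: 2O 2M; the warehouse floor: 3O 3M)
6. 1 officer and 1 mutineer ← the loading dock.  (the loading dock: 3O 3M; the warehouse floor: 2O 2M)
7. 3 officers → the warehouse floor.  (the loading dock: 0O 3M; the warehouse floor: 5O 2M)
8. 1 mutineer ← the loading dock.  (the loading dock: 0O 4M; the warehouse floor: 5O 1M)
9. 2 mutineers → the warehouse floor.  (the loading dock: 0O 2M; the warehouse floor: 5O 3M)
10. 1 mutineer ← the loading dock.  (the loading dock: 0O 3M; the warehouse floor: 5O 2M)
11. 3 mutineers → the warehouse floor.  (the loading dock: 0O 0M; the warehouse floor: 5O 5M)

No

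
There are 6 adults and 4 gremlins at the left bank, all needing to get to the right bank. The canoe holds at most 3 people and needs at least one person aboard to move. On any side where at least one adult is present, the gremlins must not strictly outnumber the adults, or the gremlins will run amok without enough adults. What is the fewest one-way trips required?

9

Counting alone: each trip to the right bank takes at most 3 across and each return brings at least 1 back, so after t trips out (and t−1 returns) at most 3t − (t−1) of the 10 are across; that first reaches 10 at t = 5, so at least 9 crossings are needed.
The plan below uses exactly 9 crossings, so it is optimal:
1. 2 gremlins → the right bank.  (the left bank: 6A 2G; the right bank: 0A 2G)
2. 1 gremlin ← the left bank.  (the left bank: 6A 3G; the right bank: 0A 1G)
3. 3 gremlins → the right bank.  (the left bank: 6A 0G; the right bank: 0A 4G)
4. 1 gremlin ← the left bank.  (the left bank: 6A 1G; the right bank: 0A 3G)
5. 3 adults → the right bank.  (the left bank: 3A 1G; the right bank: 3A 3G)
6. 1 gremlin ← the left bank.  (the left bank: 3A 2G; the right bank: 3A 2G)
7. 1 adult and 2 gremlins → the right bank.  (the left bank: 2A 0G; the right bank: 4A 4G)
8. 1 gremlin ← the left bank.  (the left bank: 2A 1G; the right bank: 4A 3G)
9. 2 adults and 1 gremlin → the right bank.  (the left bank: 0A 0G; the right bank: 6A 4G)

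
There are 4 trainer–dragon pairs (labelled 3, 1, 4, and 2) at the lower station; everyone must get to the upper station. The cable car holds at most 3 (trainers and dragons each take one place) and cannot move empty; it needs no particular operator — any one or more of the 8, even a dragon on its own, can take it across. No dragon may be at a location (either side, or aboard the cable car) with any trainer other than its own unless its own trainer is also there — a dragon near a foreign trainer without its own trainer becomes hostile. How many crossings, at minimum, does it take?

Counting alone: each trip to the upper station takes at most 3 across and each return brings at least 1 back, so after t trips out (and t−1 returns) at most 3t − (t−1) of the 8 are across; that first reaches 8 at t = 4, so at least 7 crossings are needed.
The safety rule pushes this higher. Following every safe sequence of crossings, the most of the 8 that can be at the upper station as the cable car arrives there on crossing 7 is 7 — never all 8.
So no plan with fewer than 9 crossings exists, and this one achieves 9:
1. dragon 3 and trainer 3 cross → the upper station.
2. trainer 3 crosses ← the lower station.
3. dragon 1, trainer 1, and trainer 3 cross → the upper station.
4. dragon 3 and trainer 3 cross ← the lower station.
5. trainer 2, trainer 3, and trainer 4 cross → the upper station.
6. dragon 1 crosses ← the lower station.
7. dragon 1 and dragon 3 cross → the upper station.
8. dragon 3 crosses ← the lower station.
9. dragon 2, dragon 3, and dragon 4 cross → the upper station.

9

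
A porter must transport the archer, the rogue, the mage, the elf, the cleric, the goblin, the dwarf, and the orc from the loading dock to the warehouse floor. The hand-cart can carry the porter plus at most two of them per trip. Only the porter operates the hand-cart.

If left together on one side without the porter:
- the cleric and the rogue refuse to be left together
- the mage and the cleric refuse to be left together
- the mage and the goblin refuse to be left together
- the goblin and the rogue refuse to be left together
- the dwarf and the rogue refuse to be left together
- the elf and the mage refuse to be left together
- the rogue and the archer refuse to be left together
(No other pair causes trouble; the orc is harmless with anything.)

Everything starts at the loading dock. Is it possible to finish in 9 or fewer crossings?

Yes — this plan uses 9 crossings (≤ 9):
1. Porter goes to the warehouse floor with the mage and the rogue.  [the loading dock: the archer, the cleric, the dwarf, the elf, the goblin, the orc | the warehouse floor: the mage, the rogue]
2. Porter goes back to the loading dock alone.  [the loading dock: the archer, the cleric, the dwarf, the elf, the goblin, the orc | the warehouse floor: the mage, the rogue]
3. Porter goes to the warehouse floor with the archer and the dwarf.  [the loading dock: the cleric, the elf, the goblin, the orc | the warehouse floor: the archer, the dwarf, the mage, the rogue]
4. Porter goes back to the loading dock with the rogue.  [the loading dock: the cleric, the elf, the goblin, the orc, the rogue | the warehouse floor: the archer, the dwarf, the mage]
5. Porter goes to the warehouse floor with the cleric and the goblin.  [the loading dock: the elf, the orc, the rogue | the warehouse floor: the archer, the cleric, the dwarf, the goblin, the mage]
6. Porter goes back to the loading dock with the mage.  [the loading dock: the elf, the mage, the orc, the rogue | the warehouse floor: the archer, the cleric, the dwarf, the goblin]
7. Porter goes to the warehouse floor with the elf and the orc.  [the loading dock: the mage, the rogue | the warehouse floor: the archer, the cleric, the dwarf, the elf, the goblin, the orc]
8. Porter goes back to the loading dock alone.  [the loading dock: the mage, the rogue | the warehouse floor: the archer, the cleric, the dwarf, the elf, the goblin, the orc]
9. Porter goes to the warehouse floor with the mage and the rogue.  [the loading dock: — | the warehouse floor: the archer, the cleric, the dwarf, the elf, the goblin, the mage, the orc, the rogue]

Yes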